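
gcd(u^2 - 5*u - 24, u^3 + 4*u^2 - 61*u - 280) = u - 8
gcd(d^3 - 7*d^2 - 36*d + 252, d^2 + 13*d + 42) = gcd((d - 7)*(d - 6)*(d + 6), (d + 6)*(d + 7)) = d + 6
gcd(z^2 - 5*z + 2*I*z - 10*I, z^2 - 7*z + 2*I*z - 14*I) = z + 2*I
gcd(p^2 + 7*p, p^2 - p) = p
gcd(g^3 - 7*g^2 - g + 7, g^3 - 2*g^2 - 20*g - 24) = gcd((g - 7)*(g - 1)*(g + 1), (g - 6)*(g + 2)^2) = 1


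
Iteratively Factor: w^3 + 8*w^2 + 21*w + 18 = (w + 3)*(w^2 + 5*w + 6) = (w + 3)^2*(w + 2)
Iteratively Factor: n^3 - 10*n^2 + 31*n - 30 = (n - 3)*(n^2 - 7*n + 10) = (n - 3)*(n - 2)*(n - 5)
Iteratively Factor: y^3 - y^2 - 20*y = (y + 4)*(y^2 - 5*y) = y*(y + 4)*(y - 5)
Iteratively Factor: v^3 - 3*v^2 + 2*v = (v)*(v^2 - 3*v + 2) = v*(v - 1)*(v - 2)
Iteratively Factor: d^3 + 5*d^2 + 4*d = (d + 1)*(d^2 + 4*d) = (d + 1)*(d + 4)*(d)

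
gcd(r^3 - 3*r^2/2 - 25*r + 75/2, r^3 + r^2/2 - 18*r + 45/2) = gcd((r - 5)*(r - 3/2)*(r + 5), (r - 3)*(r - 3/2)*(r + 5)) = r^2 + 7*r/2 - 15/2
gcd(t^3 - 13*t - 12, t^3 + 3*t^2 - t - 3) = t^2 + 4*t + 3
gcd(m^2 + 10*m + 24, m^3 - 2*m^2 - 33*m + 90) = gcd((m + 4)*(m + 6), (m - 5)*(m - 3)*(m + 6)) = m + 6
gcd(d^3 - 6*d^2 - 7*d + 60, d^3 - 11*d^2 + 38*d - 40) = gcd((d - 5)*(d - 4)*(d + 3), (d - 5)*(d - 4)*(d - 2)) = d^2 - 9*d + 20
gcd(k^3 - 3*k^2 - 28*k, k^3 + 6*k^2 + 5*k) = k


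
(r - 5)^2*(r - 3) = r^3 - 13*r^2 + 55*r - 75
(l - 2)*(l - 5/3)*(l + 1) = l^3 - 8*l^2/3 - l/3 + 10/3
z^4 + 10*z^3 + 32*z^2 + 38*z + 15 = (z + 1)^2*(z + 3)*(z + 5)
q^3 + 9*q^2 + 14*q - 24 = (q - 1)*(q + 4)*(q + 6)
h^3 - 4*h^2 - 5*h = h*(h - 5)*(h + 1)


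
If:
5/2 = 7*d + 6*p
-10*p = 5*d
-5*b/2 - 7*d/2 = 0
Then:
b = -7/8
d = 5/8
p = -5/16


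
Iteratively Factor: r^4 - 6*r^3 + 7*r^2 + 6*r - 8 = (r - 2)*(r^3 - 4*r^2 - r + 4) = (r - 4)*(r - 2)*(r^2 - 1) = (r - 4)*(r - 2)*(r + 1)*(r - 1)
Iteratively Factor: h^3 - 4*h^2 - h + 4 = (h - 4)*(h^2 - 1) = (h - 4)*(h + 1)*(h - 1)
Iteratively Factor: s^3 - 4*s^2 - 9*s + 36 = (s + 3)*(s^2 - 7*s + 12) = (s - 4)*(s + 3)*(s - 3)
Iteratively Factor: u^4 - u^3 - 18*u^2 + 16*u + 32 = (u + 4)*(u^3 - 5*u^2 + 2*u + 8) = (u - 4)*(u + 4)*(u^2 - u - 2) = (u - 4)*(u - 2)*(u + 4)*(u + 1)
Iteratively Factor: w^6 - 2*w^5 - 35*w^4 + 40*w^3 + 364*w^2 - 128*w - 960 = (w + 4)*(w^5 - 6*w^4 - 11*w^3 + 84*w^2 + 28*w - 240) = (w - 5)*(w + 4)*(w^4 - w^3 - 16*w^2 + 4*w + 48) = (w - 5)*(w - 4)*(w + 4)*(w^3 + 3*w^2 - 4*w - 12) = (w - 5)*(w - 4)*(w + 2)*(w + 4)*(w^2 + w - 6) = (w - 5)*(w - 4)*(w + 2)*(w + 3)*(w + 4)*(w - 2)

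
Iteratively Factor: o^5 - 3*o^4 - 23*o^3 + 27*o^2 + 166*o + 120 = (o - 5)*(o^4 + 2*o^3 - 13*o^2 - 38*o - 24) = (o - 5)*(o - 4)*(o^3 + 6*o^2 + 11*o + 6) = (o - 5)*(o - 4)*(o + 2)*(o^2 + 4*o + 3) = (o - 5)*(o - 4)*(o + 1)*(o + 2)*(o + 3)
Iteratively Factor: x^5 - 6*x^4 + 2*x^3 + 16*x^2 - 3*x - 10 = (x + 1)*(x^4 - 7*x^3 + 9*x^2 + 7*x - 10) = (x - 1)*(x + 1)*(x^3 - 6*x^2 + 3*x + 10) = (x - 1)*(x + 1)^2*(x^2 - 7*x + 10) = (x - 2)*(x - 1)*(x + 1)^2*(x - 5)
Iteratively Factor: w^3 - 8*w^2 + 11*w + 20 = (w + 1)*(w^2 - 9*w + 20) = (w - 5)*(w + 1)*(w - 4)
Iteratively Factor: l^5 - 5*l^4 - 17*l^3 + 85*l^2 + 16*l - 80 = (l + 4)*(l^4 - 9*l^3 + 19*l^2 + 9*l - 20) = (l - 4)*(l + 4)*(l^3 - 5*l^2 - l + 5) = (l - 4)*(l - 1)*(l + 4)*(l^2 - 4*l - 5) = (l - 4)*(l - 1)*(l + 1)*(l + 4)*(l - 5)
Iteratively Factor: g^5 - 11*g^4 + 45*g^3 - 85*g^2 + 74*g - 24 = (g - 3)*(g^4 - 8*g^3 + 21*g^2 - 22*g + 8) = (g - 4)*(g - 3)*(g^3 - 4*g^2 + 5*g - 2) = (g - 4)*(g - 3)*(g - 1)*(g^2 - 3*g + 2) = (g - 4)*(g - 3)*(g - 1)^2*(g - 2)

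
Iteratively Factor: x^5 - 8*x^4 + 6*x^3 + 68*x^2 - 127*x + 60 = (x - 4)*(x^4 - 4*x^3 - 10*x^2 + 28*x - 15) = (x - 4)*(x + 3)*(x^3 - 7*x^2 + 11*x - 5) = (x - 4)*(x - 1)*(x + 3)*(x^2 - 6*x + 5) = (x - 4)*(x - 1)^2*(x + 3)*(x - 5)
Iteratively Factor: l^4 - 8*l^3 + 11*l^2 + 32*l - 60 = (l + 2)*(l^3 - 10*l^2 + 31*l - 30) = (l - 3)*(l + 2)*(l^2 - 7*l + 10) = (l - 5)*(l - 3)*(l + 2)*(l - 2)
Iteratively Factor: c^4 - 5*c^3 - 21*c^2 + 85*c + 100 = (c - 5)*(c^3 - 21*c - 20) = (c - 5)*(c + 4)*(c^2 - 4*c - 5) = (c - 5)*(c + 1)*(c + 4)*(c - 5)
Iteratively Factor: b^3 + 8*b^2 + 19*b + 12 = (b + 4)*(b^2 + 4*b + 3) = (b + 1)*(b + 4)*(b + 3)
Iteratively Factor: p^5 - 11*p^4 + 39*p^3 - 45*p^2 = (p)*(p^4 - 11*p^3 + 39*p^2 - 45*p) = p^2*(p^3 - 11*p^2 + 39*p - 45) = p^2*(p - 5)*(p^2 - 6*p + 9) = p^2*(p - 5)*(p - 3)*(p - 3)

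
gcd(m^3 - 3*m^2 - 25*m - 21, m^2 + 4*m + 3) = m^2 + 4*m + 3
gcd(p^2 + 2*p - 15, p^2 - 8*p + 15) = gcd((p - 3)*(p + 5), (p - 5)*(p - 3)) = p - 3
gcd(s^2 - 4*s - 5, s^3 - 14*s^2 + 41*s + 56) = s + 1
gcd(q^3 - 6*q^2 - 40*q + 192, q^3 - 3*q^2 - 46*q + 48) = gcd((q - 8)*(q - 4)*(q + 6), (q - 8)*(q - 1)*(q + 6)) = q^2 - 2*q - 48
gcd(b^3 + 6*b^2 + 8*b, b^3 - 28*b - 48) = b^2 + 6*b + 8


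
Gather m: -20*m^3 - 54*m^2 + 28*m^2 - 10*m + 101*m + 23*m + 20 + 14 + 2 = -20*m^3 - 26*m^2 + 114*m + 36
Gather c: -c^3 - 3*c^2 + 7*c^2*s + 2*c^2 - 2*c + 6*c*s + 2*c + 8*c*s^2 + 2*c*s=-c^3 + c^2*(7*s - 1) + c*(8*s^2 + 8*s)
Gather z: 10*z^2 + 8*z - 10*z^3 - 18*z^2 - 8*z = -10*z^3 - 8*z^2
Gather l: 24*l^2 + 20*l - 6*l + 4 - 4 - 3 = 24*l^2 + 14*l - 3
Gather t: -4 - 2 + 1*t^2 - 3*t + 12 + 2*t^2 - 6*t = 3*t^2 - 9*t + 6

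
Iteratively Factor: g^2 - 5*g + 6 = (g - 2)*(g - 3)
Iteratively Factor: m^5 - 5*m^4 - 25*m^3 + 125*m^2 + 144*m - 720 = (m + 4)*(m^4 - 9*m^3 + 11*m^2 + 81*m - 180) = (m - 5)*(m + 4)*(m^3 - 4*m^2 - 9*m + 36) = (m - 5)*(m - 4)*(m + 4)*(m^2 - 9) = (m - 5)*(m - 4)*(m + 3)*(m + 4)*(m - 3)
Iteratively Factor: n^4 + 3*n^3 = (n)*(n^3 + 3*n^2) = n^2*(n^2 + 3*n) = n^2*(n + 3)*(n)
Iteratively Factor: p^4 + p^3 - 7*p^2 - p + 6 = (p - 2)*(p^3 + 3*p^2 - p - 3) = (p - 2)*(p + 3)*(p^2 - 1) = (p - 2)*(p - 1)*(p + 3)*(p + 1)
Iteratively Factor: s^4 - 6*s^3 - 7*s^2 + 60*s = (s - 5)*(s^3 - s^2 - 12*s) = (s - 5)*(s + 3)*(s^2 - 4*s) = s*(s - 5)*(s + 3)*(s - 4)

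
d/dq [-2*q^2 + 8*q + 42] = 8 - 4*q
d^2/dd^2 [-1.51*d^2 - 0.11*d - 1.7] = -3.02000000000000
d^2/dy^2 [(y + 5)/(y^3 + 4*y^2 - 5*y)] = 2*(3*y^2 - 3*y + 1)/(y^3*(y^3 - 3*y^2 + 3*y - 1))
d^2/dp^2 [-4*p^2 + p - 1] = -8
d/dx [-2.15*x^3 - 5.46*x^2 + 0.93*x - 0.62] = -6.45*x^2 - 10.92*x + 0.93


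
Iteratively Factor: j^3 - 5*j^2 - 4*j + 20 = (j - 5)*(j^2 - 4) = (j - 5)*(j + 2)*(j - 2)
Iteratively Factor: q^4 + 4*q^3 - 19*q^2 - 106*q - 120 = (q + 4)*(q^3 - 19*q - 30) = (q + 2)*(q + 4)*(q^2 - 2*q - 15) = (q - 5)*(q + 2)*(q + 4)*(q + 3)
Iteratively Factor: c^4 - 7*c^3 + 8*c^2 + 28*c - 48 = (c - 3)*(c^3 - 4*c^2 - 4*c + 16) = (c - 3)*(c + 2)*(c^2 - 6*c + 8) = (c - 3)*(c - 2)*(c + 2)*(c - 4)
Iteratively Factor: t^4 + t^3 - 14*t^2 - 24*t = (t)*(t^3 + t^2 - 14*t - 24) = t*(t + 3)*(t^2 - 2*t - 8) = t*(t - 4)*(t + 3)*(t + 2)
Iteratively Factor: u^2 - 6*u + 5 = (u - 1)*(u - 5)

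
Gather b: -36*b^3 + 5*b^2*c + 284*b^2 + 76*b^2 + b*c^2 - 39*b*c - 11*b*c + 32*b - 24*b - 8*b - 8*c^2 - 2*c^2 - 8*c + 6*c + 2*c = -36*b^3 + b^2*(5*c + 360) + b*(c^2 - 50*c) - 10*c^2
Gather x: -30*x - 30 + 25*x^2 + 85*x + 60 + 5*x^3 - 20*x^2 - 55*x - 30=5*x^3 + 5*x^2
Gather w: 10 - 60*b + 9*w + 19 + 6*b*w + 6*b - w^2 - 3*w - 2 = -54*b - w^2 + w*(6*b + 6) + 27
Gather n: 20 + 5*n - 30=5*n - 10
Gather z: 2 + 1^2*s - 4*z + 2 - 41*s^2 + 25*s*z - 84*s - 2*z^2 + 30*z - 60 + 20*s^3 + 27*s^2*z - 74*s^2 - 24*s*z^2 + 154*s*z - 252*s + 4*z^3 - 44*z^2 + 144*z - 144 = 20*s^3 - 115*s^2 - 335*s + 4*z^3 + z^2*(-24*s - 46) + z*(27*s^2 + 179*s + 170) - 200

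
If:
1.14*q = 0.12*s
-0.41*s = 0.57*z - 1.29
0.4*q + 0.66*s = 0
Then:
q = 0.00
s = 0.00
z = 2.26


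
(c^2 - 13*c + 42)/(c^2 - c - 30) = (c - 7)/(c + 5)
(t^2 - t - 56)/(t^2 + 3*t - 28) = (t - 8)/(t - 4)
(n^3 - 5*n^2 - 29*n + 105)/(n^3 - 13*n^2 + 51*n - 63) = (n + 5)/(n - 3)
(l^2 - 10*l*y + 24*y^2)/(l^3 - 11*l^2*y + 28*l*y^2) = (-l + 6*y)/(l*(-l + 7*y))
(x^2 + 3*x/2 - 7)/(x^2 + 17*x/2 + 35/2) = (x - 2)/(x + 5)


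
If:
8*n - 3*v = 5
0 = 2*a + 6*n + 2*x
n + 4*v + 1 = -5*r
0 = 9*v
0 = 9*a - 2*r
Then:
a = -13/180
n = 5/8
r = -13/40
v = 0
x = -649/360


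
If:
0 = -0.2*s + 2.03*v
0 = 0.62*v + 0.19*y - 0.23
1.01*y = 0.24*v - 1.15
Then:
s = 6.81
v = 0.67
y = -0.98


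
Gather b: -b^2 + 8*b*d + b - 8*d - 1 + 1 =-b^2 + b*(8*d + 1) - 8*d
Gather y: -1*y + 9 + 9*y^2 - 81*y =9*y^2 - 82*y + 9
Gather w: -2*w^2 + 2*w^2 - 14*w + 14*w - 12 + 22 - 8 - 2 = 0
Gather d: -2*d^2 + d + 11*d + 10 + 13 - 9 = -2*d^2 + 12*d + 14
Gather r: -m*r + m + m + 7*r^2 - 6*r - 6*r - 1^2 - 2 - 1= 2*m + 7*r^2 + r*(-m - 12) - 4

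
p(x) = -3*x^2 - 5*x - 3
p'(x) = -6*x - 5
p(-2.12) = -5.88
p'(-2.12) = 7.72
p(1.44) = -16.42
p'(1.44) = -13.64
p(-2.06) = -5.43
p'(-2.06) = 7.36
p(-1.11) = -1.15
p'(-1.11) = 1.66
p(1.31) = -14.70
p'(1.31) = -12.86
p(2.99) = -44.77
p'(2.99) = -22.94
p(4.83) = -97.14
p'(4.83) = -33.98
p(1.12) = -12.36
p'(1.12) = -11.72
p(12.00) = -495.00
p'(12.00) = -77.00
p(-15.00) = -603.00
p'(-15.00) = 85.00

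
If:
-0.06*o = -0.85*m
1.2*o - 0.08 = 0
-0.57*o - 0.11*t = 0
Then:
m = 0.00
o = 0.07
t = -0.35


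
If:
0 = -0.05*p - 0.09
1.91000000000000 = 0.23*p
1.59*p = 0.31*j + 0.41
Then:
No Solution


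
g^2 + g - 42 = (g - 6)*(g + 7)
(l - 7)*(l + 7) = l^2 - 49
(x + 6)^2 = x^2 + 12*x + 36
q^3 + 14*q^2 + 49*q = q*(q + 7)^2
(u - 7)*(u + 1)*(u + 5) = u^3 - u^2 - 37*u - 35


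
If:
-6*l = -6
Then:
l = 1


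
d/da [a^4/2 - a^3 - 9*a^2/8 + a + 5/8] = 2*a^3 - 3*a^2 - 9*a/4 + 1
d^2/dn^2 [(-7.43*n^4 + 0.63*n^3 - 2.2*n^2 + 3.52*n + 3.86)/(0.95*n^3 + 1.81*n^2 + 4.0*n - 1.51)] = (1.4210854715202e-14*n^8 - 5.6843418860808e-14*n^7 + 1.64758399999982*n^6 - 382.01241*n^5 - 452.313942*n^4 + 831.82037*n^3 - 37.72608*n^2 + 267.24327*n + 177.108692)/(0.857375*n^9 + 4.900575*n^8 + 20.166885*n^7 + 43.109416*n^6 + 69.33453*n^5 + 37.611267*n^4 + 4.90388499999999*n^3 - 60.099057*n^2 + 27.3612*n - 3.442951)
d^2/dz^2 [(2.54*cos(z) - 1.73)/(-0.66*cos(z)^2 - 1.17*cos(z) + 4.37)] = (-0.0974397026555135*(1 - cos(z)^2)^2 + 0.0216670536585361*cos(z)^5 + 0.738955873154999*cos(z)^3 - 0.289241195859904*cos(z)^2 + 0.0728689077102428*cos(z) - 0.123021428591991)/(0.177897574123989*cos(z)^2 + 0.315363881401617*cos(z) - 1.17789757412399)^3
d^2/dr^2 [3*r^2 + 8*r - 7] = 6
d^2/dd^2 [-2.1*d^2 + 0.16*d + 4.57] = -4.20000000000000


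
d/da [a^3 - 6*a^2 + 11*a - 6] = 3*a^2 - 12*a + 11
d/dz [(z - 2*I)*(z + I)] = 2*z - I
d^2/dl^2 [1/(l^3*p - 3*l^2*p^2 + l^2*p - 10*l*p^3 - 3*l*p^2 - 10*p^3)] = 2*((-3*l + 3*p - 1)*(-l^3 + 3*l^2*p - l^2 + 10*l*p^2 + 3*l*p + 10*p^2) - (-3*l^2 + 6*l*p - 2*l + 10*p^2 + 3*p)^2)/(p*(-l^3 + 3*l^2*p - l^2 + 10*l*p^2 + 3*l*p + 10*p^2)^3)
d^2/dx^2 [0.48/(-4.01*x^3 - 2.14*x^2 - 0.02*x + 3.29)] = ((11.5488*x + 2.0544)*(4.01*x^3 + 2.14*x^2 + 0.02*x - 3.29) - 0.48*(12.03*x^2 + 4.28*x + 0.02)*(24.06*x^2 + 8.56*x + 0.04))/(4.01*x^3 + 2.14*x^2 + 0.02*x - 3.29)^3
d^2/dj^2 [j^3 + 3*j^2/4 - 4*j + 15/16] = 6*j + 3/2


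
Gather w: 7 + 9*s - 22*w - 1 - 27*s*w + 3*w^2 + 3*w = 9*s + 3*w^2 + w*(-27*s - 19) + 6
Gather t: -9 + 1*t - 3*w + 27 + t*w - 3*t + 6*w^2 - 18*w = t*(w - 2) + 6*w^2 - 21*w + 18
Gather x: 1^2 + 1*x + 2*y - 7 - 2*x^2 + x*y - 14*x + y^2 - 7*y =-2*x^2 + x*(y - 13) + y^2 - 5*y - 6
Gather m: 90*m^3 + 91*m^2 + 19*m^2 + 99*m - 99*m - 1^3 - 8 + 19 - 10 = 90*m^3 + 110*m^2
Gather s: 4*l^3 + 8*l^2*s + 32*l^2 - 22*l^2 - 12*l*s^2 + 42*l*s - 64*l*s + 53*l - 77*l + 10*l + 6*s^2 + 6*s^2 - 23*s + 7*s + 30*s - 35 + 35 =4*l^3 + 10*l^2 - 14*l + s^2*(12 - 12*l) + s*(8*l^2 - 22*l + 14)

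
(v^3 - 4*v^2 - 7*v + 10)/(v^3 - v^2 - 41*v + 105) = (v^2 + v - 2)/(v^2 + 4*v - 21)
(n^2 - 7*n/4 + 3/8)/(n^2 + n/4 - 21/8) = (4*n - 1)/(4*n + 7)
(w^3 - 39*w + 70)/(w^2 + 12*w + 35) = (w^2 - 7*w + 10)/(w + 5)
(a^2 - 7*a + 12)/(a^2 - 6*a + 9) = (a - 4)/(a - 3)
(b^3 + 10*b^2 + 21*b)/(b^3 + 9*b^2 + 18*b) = (b + 7)/(b + 6)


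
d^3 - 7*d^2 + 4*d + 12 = (d - 6)*(d - 2)*(d + 1)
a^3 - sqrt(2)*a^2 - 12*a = a*(a - 3*sqrt(2))*(a + 2*sqrt(2))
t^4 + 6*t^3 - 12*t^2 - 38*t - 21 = (t - 3)*(t + 1)^2*(t + 7)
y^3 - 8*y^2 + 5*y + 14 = (y - 7)*(y - 2)*(y + 1)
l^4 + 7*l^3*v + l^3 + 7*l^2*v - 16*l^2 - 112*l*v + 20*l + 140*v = (l - 2)^2*(l + 5)*(l + 7*v)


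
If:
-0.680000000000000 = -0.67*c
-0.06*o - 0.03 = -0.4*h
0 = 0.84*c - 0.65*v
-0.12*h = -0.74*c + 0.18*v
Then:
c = 1.01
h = 4.29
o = 28.11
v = 1.31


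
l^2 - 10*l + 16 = (l - 8)*(l - 2)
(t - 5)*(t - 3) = t^2 - 8*t + 15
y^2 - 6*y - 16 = (y - 8)*(y + 2)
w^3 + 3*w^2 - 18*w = w*(w - 3)*(w + 6)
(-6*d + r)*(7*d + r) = -42*d^2 + d*r + r^2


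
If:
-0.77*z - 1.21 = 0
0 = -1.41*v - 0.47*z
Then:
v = 0.52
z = -1.57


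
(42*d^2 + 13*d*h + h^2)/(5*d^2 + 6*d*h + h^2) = (42*d^2 + 13*d*h + h^2)/(5*d^2 + 6*d*h + h^2)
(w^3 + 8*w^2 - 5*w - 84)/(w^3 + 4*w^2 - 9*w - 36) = (w + 7)/(w + 3)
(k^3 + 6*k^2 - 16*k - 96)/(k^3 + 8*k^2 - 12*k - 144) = (k + 4)/(k + 6)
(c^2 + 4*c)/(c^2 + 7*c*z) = (c + 4)/(c + 7*z)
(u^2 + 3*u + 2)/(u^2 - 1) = (u + 2)/(u - 1)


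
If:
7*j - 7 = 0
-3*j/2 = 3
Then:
No Solution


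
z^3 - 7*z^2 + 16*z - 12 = (z - 3)*(z - 2)^2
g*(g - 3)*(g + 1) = g^3 - 2*g^2 - 3*g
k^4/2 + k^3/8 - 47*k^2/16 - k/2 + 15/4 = (k/2 + 1)*(k - 2)*(k - 5/4)*(k + 3/2)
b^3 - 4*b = b*(b - 2)*(b + 2)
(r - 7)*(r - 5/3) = r^2 - 26*r/3 + 35/3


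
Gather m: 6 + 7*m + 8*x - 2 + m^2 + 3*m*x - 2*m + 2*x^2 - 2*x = m^2 + m*(3*x + 5) + 2*x^2 + 6*x + 4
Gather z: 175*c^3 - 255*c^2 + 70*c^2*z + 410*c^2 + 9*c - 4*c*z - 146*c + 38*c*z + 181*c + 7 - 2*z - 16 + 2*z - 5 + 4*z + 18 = 175*c^3 + 155*c^2 + 44*c + z*(70*c^2 + 34*c + 4) + 4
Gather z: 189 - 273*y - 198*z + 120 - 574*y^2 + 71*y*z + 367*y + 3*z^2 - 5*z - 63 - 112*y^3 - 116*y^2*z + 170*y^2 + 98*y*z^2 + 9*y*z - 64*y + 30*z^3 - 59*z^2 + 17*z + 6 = -112*y^3 - 404*y^2 + 30*y + 30*z^3 + z^2*(98*y - 56) + z*(-116*y^2 + 80*y - 186) + 252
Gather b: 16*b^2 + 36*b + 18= 16*b^2 + 36*b + 18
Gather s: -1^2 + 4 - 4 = -1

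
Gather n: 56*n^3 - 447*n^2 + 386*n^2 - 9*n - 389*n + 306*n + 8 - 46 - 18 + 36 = 56*n^3 - 61*n^2 - 92*n - 20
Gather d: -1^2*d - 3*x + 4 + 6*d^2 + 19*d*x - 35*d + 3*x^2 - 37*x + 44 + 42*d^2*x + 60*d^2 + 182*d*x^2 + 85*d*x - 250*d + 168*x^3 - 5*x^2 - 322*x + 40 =d^2*(42*x + 66) + d*(182*x^2 + 104*x - 286) + 168*x^3 - 2*x^2 - 362*x + 88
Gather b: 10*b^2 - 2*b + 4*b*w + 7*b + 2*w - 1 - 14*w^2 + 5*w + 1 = 10*b^2 + b*(4*w + 5) - 14*w^2 + 7*w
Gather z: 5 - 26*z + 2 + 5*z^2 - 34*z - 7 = 5*z^2 - 60*z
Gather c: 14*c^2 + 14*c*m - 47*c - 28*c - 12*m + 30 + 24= 14*c^2 + c*(14*m - 75) - 12*m + 54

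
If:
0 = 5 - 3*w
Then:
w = 5/3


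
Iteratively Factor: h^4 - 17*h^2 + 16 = (h - 4)*(h^3 + 4*h^2 - h - 4) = (h - 4)*(h + 4)*(h^2 - 1) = (h - 4)*(h - 1)*(h + 4)*(h + 1)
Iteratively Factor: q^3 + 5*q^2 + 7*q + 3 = (q + 1)*(q^2 + 4*q + 3) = (q + 1)^2*(q + 3)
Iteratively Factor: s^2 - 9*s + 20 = (s - 5)*(s - 4)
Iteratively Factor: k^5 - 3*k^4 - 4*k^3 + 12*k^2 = (k)*(k^4 - 3*k^3 - 4*k^2 + 12*k) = k*(k - 3)*(k^3 - 4*k) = k^2*(k - 3)*(k^2 - 4) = k^2*(k - 3)*(k + 2)*(k - 2)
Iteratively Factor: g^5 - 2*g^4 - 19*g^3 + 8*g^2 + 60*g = (g - 2)*(g^4 - 19*g^2 - 30*g) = g*(g - 2)*(g^3 - 19*g - 30) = g*(g - 2)*(g + 3)*(g^2 - 3*g - 10) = g*(g - 2)*(g + 2)*(g + 3)*(g - 5)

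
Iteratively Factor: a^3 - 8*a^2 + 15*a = (a)*(a^2 - 8*a + 15) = a*(a - 3)*(a - 5)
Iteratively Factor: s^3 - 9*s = (s - 3)*(s^2 + 3*s) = s*(s - 3)*(s + 3)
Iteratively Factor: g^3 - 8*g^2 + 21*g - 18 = (g - 3)*(g^2 - 5*g + 6) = (g - 3)*(g - 2)*(g - 3)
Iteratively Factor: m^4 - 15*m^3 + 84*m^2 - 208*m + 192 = (m - 4)*(m^3 - 11*m^2 + 40*m - 48) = (m - 4)*(m - 3)*(m^2 - 8*m + 16) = (m - 4)^2*(m - 3)*(m - 4)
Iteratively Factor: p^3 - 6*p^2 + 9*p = (p - 3)*(p^2 - 3*p) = (p - 3)^2*(p)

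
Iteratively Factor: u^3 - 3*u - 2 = (u - 2)*(u^2 + 2*u + 1) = (u - 2)*(u + 1)*(u + 1)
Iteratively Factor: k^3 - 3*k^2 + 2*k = (k)*(k^2 - 3*k + 2) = k*(k - 2)*(k - 1)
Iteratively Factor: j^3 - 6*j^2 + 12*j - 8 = (j - 2)*(j^2 - 4*j + 4) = (j - 2)^2*(j - 2)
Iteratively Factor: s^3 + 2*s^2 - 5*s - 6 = (s + 1)*(s^2 + s - 6) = (s + 1)*(s + 3)*(s - 2)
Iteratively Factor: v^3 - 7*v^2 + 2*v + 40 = (v - 4)*(v^2 - 3*v - 10) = (v - 5)*(v - 4)*(v + 2)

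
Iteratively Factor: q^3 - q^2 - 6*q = (q - 3)*(q^2 + 2*q) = (q - 3)*(q + 2)*(q)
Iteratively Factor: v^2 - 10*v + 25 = (v - 5)*(v - 5)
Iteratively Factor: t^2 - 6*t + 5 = (t - 1)*(t - 5)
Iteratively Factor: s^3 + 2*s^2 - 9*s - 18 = (s + 3)*(s^2 - s - 6) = (s + 2)*(s + 3)*(s - 3)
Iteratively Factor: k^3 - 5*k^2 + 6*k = (k - 2)*(k^2 - 3*k) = (k - 3)*(k - 2)*(k)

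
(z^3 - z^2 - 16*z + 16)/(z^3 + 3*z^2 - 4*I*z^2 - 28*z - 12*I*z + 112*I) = (z^2 + 3*z - 4)/(z^2 + z*(7 - 4*I) - 28*I)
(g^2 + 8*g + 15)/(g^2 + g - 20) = (g + 3)/(g - 4)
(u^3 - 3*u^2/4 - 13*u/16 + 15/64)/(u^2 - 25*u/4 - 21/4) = (16*u^2 - 24*u + 5)/(16*(u - 7))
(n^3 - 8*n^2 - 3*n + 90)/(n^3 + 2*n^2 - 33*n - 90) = (n - 5)/(n + 5)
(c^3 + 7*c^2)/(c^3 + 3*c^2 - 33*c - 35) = c^2/(c^2 - 4*c - 5)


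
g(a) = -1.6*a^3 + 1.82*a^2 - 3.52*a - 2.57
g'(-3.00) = -57.64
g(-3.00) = 67.57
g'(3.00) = -35.80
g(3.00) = -39.95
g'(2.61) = -26.72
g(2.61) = -27.81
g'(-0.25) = -4.73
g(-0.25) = -1.55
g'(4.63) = -89.56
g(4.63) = -138.66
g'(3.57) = -51.70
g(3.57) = -64.74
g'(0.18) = -3.02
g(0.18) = -3.15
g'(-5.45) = -165.93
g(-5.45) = 329.68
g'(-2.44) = -40.98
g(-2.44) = 40.10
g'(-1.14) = -13.91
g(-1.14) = 6.18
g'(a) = -4.8*a^2 + 3.64*a - 3.52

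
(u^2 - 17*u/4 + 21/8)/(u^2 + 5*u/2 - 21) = (u - 3/4)/(u + 6)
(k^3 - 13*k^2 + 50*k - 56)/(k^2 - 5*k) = (k^3 - 13*k^2 + 50*k - 56)/(k*(k - 5))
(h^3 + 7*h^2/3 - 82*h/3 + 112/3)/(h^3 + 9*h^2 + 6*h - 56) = (h - 8/3)/(h + 4)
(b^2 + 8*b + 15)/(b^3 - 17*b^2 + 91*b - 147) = (b^2 + 8*b + 15)/(b^3 - 17*b^2 + 91*b - 147)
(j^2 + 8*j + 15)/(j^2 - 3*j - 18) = (j + 5)/(j - 6)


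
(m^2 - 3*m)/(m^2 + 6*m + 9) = m*(m - 3)/(m^2 + 6*m + 9)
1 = 1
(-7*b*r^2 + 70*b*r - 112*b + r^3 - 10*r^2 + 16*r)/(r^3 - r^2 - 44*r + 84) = (-7*b*r + 56*b + r^2 - 8*r)/(r^2 + r - 42)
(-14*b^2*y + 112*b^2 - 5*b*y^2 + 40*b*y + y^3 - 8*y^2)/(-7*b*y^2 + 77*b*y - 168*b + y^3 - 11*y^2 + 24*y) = (2*b + y)/(y - 3)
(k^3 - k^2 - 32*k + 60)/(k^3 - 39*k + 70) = (k + 6)/(k + 7)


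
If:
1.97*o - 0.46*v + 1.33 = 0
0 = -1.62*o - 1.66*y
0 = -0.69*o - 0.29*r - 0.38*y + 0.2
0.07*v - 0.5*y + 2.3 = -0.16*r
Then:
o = -4.27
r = 5.39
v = -15.40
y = 4.17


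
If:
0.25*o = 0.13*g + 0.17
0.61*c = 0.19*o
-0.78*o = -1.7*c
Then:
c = 0.00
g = -1.31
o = 0.00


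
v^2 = v^2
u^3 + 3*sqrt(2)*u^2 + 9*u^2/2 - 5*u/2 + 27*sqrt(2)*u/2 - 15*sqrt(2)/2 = (u - 1/2)*(u + 5)*(u + 3*sqrt(2))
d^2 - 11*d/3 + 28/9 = (d - 7/3)*(d - 4/3)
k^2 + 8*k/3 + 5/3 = (k + 1)*(k + 5/3)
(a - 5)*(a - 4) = a^2 - 9*a + 20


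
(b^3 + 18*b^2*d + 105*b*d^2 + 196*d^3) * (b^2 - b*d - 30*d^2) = b^5 + 17*b^4*d + 57*b^3*d^2 - 449*b^2*d^3 - 3346*b*d^4 - 5880*d^5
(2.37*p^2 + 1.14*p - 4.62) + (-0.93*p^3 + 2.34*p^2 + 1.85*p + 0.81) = -0.93*p^3 + 4.71*p^2 + 2.99*p - 3.81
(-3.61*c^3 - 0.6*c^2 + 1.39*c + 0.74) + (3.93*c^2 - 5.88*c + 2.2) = -3.61*c^3 + 3.33*c^2 - 4.49*c + 2.94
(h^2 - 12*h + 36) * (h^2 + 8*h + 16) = h^4 - 4*h^3 - 44*h^2 + 96*h + 576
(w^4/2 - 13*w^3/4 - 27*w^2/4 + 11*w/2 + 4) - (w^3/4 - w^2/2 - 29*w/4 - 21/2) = w^4/2 - 7*w^3/2 - 25*w^2/4 + 51*w/4 + 29/2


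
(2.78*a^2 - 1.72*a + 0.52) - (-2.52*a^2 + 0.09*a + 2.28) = 5.3*a^2 - 1.81*a - 1.76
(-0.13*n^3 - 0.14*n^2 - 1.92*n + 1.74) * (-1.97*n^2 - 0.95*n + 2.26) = 0.2561*n^5 + 0.3993*n^4 + 3.6216*n^3 - 1.9202*n^2 - 5.9922*n + 3.9324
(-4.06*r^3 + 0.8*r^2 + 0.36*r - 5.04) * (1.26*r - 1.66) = -5.1156*r^4 + 7.7476*r^3 - 0.8744*r^2 - 6.948*r + 8.3664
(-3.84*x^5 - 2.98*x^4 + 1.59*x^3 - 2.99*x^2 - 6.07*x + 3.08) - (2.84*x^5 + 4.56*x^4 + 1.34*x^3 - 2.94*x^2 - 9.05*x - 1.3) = -6.68*x^5 - 7.54*x^4 + 0.25*x^3 - 0.0500000000000003*x^2 + 2.98*x + 4.38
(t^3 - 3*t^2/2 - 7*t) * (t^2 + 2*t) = t^5 + t^4/2 - 10*t^3 - 14*t^2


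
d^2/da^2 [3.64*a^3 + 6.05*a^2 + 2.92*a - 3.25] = 21.84*a + 12.1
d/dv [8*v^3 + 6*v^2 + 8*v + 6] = 24*v^2 + 12*v + 8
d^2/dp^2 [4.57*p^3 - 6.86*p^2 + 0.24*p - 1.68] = 27.42*p - 13.72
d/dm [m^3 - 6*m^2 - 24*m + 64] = 3*m^2 - 12*m - 24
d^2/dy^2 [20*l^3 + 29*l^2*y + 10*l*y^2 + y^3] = 20*l + 6*y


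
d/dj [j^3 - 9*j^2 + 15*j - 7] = 3*j^2 - 18*j + 15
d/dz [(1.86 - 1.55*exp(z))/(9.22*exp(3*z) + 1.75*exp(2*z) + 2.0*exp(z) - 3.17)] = (28.582*exp(3*z) - 48.7351*exp(2*z) - 6.51*exp(z) + 1.1935)*exp(z)/(85.0084*exp(6*z) + 32.27*exp(5*z) + 39.9425*exp(4*z) - 51.4548*exp(3*z) - 7.095*exp(2*z) - 12.68*exp(z) + 10.0489)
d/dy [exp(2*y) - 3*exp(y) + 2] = (2*exp(y) - 3)*exp(y)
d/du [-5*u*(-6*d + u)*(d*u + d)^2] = 5*d^2*(u + 1)*(2*u*(6*d - u) - u*(u + 1) + (6*d - u)*(u + 1))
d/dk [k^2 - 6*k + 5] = 2*k - 6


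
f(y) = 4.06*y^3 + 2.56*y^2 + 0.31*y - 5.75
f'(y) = 12.18*y^2 + 5.12*y + 0.31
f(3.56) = 210.98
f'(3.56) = 172.90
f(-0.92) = -7.03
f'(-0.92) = 5.91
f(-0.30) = -5.72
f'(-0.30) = -0.13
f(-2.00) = -28.61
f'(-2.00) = 38.79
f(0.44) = -4.77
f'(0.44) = 4.92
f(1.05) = 2.10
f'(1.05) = 19.11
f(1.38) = 10.22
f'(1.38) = 30.57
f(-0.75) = -6.26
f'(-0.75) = 3.32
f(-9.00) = -2760.92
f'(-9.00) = 940.81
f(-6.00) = -792.41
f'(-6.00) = 408.07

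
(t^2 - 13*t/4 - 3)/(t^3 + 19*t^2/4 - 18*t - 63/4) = (t - 4)/(t^2 + 4*t - 21)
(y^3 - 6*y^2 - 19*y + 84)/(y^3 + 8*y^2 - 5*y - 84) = (y - 7)/(y + 7)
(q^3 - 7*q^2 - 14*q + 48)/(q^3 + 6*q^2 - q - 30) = (q - 8)/(q + 5)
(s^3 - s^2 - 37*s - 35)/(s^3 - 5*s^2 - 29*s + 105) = (s + 1)/(s - 3)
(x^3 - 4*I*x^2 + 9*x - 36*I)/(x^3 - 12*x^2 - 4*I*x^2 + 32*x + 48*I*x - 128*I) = (x^2 + 9)/(x^2 - 12*x + 32)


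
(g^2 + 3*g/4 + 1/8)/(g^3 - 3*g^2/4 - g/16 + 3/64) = 8*(2*g + 1)/(16*g^2 - 16*g + 3)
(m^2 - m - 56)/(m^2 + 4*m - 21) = (m - 8)/(m - 3)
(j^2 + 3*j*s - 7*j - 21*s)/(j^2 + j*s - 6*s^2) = (7 - j)/(-j + 2*s)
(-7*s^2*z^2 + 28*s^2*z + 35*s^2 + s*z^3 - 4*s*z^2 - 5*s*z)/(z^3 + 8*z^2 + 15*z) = s*(-7*s*z^2 + 28*s*z + 35*s + z^3 - 4*z^2 - 5*z)/(z*(z^2 + 8*z + 15))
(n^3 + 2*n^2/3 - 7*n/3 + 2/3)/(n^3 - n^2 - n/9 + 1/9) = 3*(n + 2)/(3*n + 1)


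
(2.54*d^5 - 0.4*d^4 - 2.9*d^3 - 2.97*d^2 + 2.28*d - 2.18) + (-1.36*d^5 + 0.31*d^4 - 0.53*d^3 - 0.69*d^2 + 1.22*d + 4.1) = 1.18*d^5 - 0.09*d^4 - 3.43*d^3 - 3.66*d^2 + 3.5*d + 1.92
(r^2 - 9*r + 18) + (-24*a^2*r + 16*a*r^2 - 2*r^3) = -24*a^2*r + 16*a*r^2 - 2*r^3 + r^2 - 9*r + 18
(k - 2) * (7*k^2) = 7*k^3 - 14*k^2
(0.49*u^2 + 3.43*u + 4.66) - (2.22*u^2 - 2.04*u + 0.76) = -1.73*u^2 + 5.47*u + 3.9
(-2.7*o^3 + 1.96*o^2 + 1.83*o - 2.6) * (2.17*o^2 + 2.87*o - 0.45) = -5.859*o^5 - 3.4958*o^4 + 10.8113*o^3 - 1.2719*o^2 - 8.2855*o + 1.17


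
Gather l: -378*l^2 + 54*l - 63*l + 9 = -378*l^2 - 9*l + 9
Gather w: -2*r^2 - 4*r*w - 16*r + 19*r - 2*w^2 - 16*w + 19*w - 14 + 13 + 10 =-2*r^2 + 3*r - 2*w^2 + w*(3 - 4*r) + 9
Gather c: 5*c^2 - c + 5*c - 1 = 5*c^2 + 4*c - 1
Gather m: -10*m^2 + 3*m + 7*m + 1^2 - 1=-10*m^2 + 10*m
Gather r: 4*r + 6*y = 4*r + 6*y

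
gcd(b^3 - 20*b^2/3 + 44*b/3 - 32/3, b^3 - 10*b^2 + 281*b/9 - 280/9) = b - 8/3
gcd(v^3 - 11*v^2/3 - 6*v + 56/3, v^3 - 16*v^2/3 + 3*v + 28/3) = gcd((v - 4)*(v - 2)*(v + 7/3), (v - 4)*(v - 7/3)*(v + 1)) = v - 4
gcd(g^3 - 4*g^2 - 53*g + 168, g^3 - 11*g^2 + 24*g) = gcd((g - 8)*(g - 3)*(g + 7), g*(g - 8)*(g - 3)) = g^2 - 11*g + 24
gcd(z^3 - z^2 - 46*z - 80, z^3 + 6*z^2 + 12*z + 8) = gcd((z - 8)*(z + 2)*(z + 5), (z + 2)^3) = z + 2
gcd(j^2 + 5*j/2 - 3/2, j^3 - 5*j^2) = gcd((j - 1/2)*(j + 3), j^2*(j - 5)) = 1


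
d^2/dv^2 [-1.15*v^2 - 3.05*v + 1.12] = -2.30000000000000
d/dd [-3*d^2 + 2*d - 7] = 2 - 6*d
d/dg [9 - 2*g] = -2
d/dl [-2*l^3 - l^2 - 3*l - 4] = -6*l^2 - 2*l - 3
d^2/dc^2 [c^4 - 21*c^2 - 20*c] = 12*c^2 - 42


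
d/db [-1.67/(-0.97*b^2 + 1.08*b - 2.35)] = (1.8036 - 3.2398*b)/(0.97*b^2 - 1.08*b + 2.35)^2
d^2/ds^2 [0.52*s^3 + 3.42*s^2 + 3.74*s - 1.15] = 3.12*s + 6.84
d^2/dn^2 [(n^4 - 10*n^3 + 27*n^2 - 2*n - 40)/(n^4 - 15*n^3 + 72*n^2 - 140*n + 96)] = 2*(5*n^6 - 105*n^5 + 1083*n^4 - 6707*n^3 + 24420*n^2 - 46680*n + 35696)/(n^9 - 39*n^8 + 645*n^7 - 5929*n^6 + 33414*n^5 - 120108*n^4 + 276472*n^3 - 394560*n^2 + 317952*n - 110592)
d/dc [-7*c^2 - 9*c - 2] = -14*c - 9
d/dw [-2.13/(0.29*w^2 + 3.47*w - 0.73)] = (1.2354*w + 7.3911)/(0.29*w^2 + 3.47*w - 0.73)^2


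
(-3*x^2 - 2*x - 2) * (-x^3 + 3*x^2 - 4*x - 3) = 3*x^5 - 7*x^4 + 8*x^3 + 11*x^2 + 14*x + 6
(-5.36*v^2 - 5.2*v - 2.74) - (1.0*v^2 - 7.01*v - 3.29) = -6.36*v^2 + 1.81*v + 0.55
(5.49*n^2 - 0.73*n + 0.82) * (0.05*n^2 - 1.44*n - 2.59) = 0.2745*n^4 - 7.9421*n^3 - 13.1269*n^2 + 0.7099*n - 2.1238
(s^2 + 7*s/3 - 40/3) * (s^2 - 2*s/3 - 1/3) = s^4 + 5*s^3/3 - 137*s^2/9 + 73*s/9 + 40/9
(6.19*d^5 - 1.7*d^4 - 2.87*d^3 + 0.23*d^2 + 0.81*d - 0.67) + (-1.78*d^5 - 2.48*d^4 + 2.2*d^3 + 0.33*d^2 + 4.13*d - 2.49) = 4.41*d^5 - 4.18*d^4 - 0.67*d^3 + 0.56*d^2 + 4.94*d - 3.16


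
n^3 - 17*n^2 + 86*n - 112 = (n - 8)*(n - 7)*(n - 2)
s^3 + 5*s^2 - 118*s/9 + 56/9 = (s - 4/3)*(s - 2/3)*(s + 7)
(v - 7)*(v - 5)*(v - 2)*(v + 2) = v^4 - 12*v^3 + 31*v^2 + 48*v - 140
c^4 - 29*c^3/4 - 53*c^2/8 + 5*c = c*(c - 8)*(c - 1/2)*(c + 5/4)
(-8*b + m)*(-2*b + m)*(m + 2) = 16*b^2*m + 32*b^2 - 10*b*m^2 - 20*b*m + m^3 + 2*m^2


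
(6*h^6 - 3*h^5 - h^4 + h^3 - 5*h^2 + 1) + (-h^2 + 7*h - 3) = 6*h^6 - 3*h^5 - h^4 + h^3 - 6*h^2 + 7*h - 2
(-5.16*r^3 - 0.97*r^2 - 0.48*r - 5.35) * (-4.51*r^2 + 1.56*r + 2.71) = 23.2716*r^5 - 3.6749*r^4 - 13.332*r^3 + 20.751*r^2 - 9.6468*r - 14.4985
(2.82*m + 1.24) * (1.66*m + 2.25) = 4.6812*m^2 + 8.4034*m + 2.79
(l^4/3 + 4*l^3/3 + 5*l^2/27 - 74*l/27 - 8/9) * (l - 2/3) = l^5/3 + 10*l^4/9 - 19*l^3/27 - 232*l^2/81 + 76*l/81 + 16/27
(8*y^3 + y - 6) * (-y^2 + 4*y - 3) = -8*y^5 + 32*y^4 - 25*y^3 + 10*y^2 - 27*y + 18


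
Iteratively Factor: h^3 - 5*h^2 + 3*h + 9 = (h - 3)*(h^2 - 2*h - 3) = (h - 3)*(h + 1)*(h - 3)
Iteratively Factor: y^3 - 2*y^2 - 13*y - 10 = (y + 1)*(y^2 - 3*y - 10) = (y - 5)*(y + 1)*(y + 2)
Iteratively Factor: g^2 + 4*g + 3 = (g + 3)*(g + 1)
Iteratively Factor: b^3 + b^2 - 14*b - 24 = (b + 2)*(b^2 - b - 12) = (b - 4)*(b + 2)*(b + 3)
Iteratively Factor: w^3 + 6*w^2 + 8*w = (w + 4)*(w^2 + 2*w) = w*(w + 4)*(w + 2)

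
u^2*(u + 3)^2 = u^4 + 6*u^3 + 9*u^2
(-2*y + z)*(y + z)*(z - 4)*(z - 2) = -2*y^2*z^2 + 12*y^2*z - 16*y^2 - y*z^3 + 6*y*z^2 - 8*y*z + z^4 - 6*z^3 + 8*z^2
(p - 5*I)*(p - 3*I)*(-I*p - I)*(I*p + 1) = p^4 + p^3 - 9*I*p^3 - 23*p^2 - 9*I*p^2 - 23*p + 15*I*p + 15*I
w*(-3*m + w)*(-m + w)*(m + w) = 3*m^3*w - m^2*w^2 - 3*m*w^3 + w^4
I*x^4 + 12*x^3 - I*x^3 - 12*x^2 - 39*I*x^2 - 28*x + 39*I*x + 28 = (x - 7*I)*(x - 4*I)*(x - I)*(I*x - I)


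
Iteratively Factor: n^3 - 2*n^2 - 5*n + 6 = (n - 3)*(n^2 + n - 2) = (n - 3)*(n + 2)*(n - 1)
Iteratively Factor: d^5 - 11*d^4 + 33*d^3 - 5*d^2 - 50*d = (d - 5)*(d^4 - 6*d^3 + 3*d^2 + 10*d) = (d - 5)*(d - 2)*(d^3 - 4*d^2 - 5*d) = (d - 5)^2*(d - 2)*(d^2 + d) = d*(d - 5)^2*(d - 2)*(d + 1)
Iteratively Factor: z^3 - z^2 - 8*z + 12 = (z - 2)*(z^2 + z - 6) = (z - 2)*(z + 3)*(z - 2)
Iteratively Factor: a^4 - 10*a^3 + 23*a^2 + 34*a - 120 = (a - 4)*(a^3 - 6*a^2 - a + 30) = (a - 4)*(a + 2)*(a^2 - 8*a + 15) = (a - 4)*(a - 3)*(a + 2)*(a - 5)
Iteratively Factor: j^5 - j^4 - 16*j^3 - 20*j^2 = (j + 2)*(j^4 - 3*j^3 - 10*j^2) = (j + 2)^2*(j^3 - 5*j^2) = (j - 5)*(j + 2)^2*(j^2) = j*(j - 5)*(j + 2)^2*(j)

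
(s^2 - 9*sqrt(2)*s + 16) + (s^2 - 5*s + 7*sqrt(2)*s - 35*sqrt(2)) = 2*s^2 - 5*s - 2*sqrt(2)*s - 35*sqrt(2) + 16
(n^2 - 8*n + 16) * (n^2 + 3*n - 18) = n^4 - 5*n^3 - 26*n^2 + 192*n - 288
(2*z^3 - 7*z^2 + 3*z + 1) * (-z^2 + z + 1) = -2*z^5 + 9*z^4 - 8*z^3 - 5*z^2 + 4*z + 1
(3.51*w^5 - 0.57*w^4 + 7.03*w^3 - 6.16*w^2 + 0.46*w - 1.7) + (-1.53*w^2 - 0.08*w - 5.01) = 3.51*w^5 - 0.57*w^4 + 7.03*w^3 - 7.69*w^2 + 0.38*w - 6.71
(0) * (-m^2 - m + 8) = 0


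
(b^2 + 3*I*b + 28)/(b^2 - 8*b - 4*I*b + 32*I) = (b + 7*I)/(b - 8)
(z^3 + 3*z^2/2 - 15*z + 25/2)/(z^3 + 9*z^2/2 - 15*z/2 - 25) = (z - 1)/(z + 2)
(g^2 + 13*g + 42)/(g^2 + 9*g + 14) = (g + 6)/(g + 2)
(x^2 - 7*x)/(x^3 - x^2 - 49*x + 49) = x/(x^2 + 6*x - 7)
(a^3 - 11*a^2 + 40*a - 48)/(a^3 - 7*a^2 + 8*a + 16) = (a - 3)/(a + 1)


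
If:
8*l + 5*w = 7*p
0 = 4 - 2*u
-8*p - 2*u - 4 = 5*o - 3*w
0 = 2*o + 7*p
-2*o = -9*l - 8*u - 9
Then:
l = -3985/1569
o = 560/523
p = -160/523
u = 2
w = 5704/1569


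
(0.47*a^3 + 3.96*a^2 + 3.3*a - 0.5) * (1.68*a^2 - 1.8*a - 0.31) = 0.7896*a^5 + 5.8068*a^4 - 1.7297*a^3 - 8.0076*a^2 - 0.123*a + 0.155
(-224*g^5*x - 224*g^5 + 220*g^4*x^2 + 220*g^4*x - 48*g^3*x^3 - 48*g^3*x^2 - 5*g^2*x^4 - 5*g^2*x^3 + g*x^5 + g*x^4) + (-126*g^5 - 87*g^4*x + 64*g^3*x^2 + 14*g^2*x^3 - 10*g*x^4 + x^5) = -224*g^5*x - 350*g^5 + 220*g^4*x^2 + 133*g^4*x - 48*g^3*x^3 + 16*g^3*x^2 - 5*g^2*x^4 + 9*g^2*x^3 + g*x^5 - 9*g*x^4 + x^5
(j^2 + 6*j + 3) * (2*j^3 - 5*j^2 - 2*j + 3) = 2*j^5 + 7*j^4 - 26*j^3 - 24*j^2 + 12*j + 9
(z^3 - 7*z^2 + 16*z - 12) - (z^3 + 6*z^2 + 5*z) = -13*z^2 + 11*z - 12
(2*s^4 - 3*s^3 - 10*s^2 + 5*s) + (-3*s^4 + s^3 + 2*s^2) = -s^4 - 2*s^3 - 8*s^2 + 5*s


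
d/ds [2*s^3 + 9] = 6*s^2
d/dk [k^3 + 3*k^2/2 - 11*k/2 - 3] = 3*k^2 + 3*k - 11/2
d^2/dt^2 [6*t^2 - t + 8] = 12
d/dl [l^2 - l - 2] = 2*l - 1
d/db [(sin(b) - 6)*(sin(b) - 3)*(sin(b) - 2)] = (3*sin(b)^2 - 22*sin(b) + 36)*cos(b)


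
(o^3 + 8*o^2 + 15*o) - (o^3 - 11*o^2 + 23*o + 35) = 19*o^2 - 8*o - 35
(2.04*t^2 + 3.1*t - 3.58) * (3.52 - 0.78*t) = -1.5912*t^3 + 4.7628*t^2 + 13.7044*t - 12.6016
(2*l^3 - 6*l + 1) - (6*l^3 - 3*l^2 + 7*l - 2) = -4*l^3 + 3*l^2 - 13*l + 3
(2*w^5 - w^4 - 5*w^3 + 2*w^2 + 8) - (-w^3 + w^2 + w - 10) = 2*w^5 - w^4 - 4*w^3 + w^2 - w + 18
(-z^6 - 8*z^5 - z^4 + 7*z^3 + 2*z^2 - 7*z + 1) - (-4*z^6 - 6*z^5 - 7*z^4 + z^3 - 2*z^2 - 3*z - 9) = 3*z^6 - 2*z^5 + 6*z^4 + 6*z^3 + 4*z^2 - 4*z + 10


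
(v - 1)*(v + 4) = v^2 + 3*v - 4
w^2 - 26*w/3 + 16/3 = (w - 8)*(w - 2/3)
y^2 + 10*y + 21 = (y + 3)*(y + 7)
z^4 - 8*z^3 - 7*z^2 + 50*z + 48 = (z - 8)*(z - 3)*(z + 1)*(z + 2)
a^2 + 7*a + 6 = (a + 1)*(a + 6)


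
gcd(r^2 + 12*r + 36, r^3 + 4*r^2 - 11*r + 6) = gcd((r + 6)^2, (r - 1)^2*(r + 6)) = r + 6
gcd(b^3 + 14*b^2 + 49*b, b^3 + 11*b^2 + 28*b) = b^2 + 7*b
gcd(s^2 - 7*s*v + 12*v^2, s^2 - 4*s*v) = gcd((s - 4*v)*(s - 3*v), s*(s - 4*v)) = s - 4*v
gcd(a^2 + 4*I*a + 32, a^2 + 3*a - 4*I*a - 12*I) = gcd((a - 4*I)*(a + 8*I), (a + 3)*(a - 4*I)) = a - 4*I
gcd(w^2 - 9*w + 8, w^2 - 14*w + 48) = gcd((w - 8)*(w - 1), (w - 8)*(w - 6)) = w - 8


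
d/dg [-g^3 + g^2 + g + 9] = -3*g^2 + 2*g + 1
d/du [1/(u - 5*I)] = -1/(u - 5*I)^2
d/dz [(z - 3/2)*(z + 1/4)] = 2*z - 5/4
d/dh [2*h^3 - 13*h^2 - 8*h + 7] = 6*h^2 - 26*h - 8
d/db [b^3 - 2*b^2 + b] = 3*b^2 - 4*b + 1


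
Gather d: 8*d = 8*d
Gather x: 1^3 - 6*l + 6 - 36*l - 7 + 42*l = 0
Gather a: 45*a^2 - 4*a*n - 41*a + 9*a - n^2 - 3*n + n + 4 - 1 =45*a^2 + a*(-4*n - 32) - n^2 - 2*n + 3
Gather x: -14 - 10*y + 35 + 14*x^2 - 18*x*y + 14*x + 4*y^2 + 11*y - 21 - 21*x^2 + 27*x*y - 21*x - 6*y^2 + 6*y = -7*x^2 + x*(9*y - 7) - 2*y^2 + 7*y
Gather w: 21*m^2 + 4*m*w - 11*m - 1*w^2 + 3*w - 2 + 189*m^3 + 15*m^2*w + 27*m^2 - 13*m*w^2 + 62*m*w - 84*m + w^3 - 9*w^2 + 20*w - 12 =189*m^3 + 48*m^2 - 95*m + w^3 + w^2*(-13*m - 10) + w*(15*m^2 + 66*m + 23) - 14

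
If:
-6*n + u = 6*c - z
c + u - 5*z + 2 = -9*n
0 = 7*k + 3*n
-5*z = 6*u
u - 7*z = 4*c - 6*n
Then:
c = 92/33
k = 26/21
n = -26/9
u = 100/33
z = -40/11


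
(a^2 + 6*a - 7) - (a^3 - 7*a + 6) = -a^3 + a^2 + 13*a - 13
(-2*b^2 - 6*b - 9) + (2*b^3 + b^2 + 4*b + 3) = 2*b^3 - b^2 - 2*b - 6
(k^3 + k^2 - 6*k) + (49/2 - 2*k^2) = k^3 - k^2 - 6*k + 49/2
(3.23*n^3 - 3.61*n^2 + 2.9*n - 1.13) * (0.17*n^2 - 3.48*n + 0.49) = 0.5491*n^5 - 11.8541*n^4 + 14.6385*n^3 - 12.053*n^2 + 5.3534*n - 0.5537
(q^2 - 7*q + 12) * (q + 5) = q^3 - 2*q^2 - 23*q + 60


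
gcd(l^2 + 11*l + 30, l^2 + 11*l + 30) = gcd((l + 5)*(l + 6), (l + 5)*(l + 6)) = l^2 + 11*l + 30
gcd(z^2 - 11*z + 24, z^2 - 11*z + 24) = z^2 - 11*z + 24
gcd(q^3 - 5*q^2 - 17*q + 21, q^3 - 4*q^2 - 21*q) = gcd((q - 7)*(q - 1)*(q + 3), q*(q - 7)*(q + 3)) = q^2 - 4*q - 21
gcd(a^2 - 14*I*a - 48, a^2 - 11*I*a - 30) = a - 6*I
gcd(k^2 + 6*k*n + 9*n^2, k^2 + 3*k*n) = k + 3*n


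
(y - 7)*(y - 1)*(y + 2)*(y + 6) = y^4 - 45*y^2 - 40*y + 84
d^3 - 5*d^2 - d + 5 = (d - 5)*(d - 1)*(d + 1)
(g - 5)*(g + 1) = g^2 - 4*g - 5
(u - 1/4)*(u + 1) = u^2 + 3*u/4 - 1/4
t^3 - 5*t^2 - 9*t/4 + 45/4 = (t - 5)*(t - 3/2)*(t + 3/2)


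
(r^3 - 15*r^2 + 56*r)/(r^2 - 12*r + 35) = r*(r - 8)/(r - 5)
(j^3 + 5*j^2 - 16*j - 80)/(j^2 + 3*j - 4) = (j^2 + j - 20)/(j - 1)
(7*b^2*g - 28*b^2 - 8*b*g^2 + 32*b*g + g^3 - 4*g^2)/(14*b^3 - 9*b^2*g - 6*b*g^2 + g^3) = (g - 4)/(2*b + g)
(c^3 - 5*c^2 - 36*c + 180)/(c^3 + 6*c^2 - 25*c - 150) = (c - 6)/(c + 5)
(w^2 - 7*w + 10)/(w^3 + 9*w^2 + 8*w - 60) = (w - 5)/(w^2 + 11*w + 30)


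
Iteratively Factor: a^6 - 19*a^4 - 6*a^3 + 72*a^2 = (a - 4)*(a^5 + 4*a^4 - 3*a^3 - 18*a^2) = (a - 4)*(a - 2)*(a^4 + 6*a^3 + 9*a^2) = (a - 4)*(a - 2)*(a + 3)*(a^3 + 3*a^2) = (a - 4)*(a - 2)*(a + 3)^2*(a^2) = a*(a - 4)*(a - 2)*(a + 3)^2*(a)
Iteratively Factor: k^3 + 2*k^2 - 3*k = (k)*(k^2 + 2*k - 3) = k*(k - 1)*(k + 3)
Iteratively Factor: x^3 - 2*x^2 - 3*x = (x)*(x^2 - 2*x - 3) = x*(x - 3)*(x + 1)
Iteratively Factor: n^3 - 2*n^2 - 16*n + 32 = (n - 4)*(n^2 + 2*n - 8) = (n - 4)*(n + 4)*(n - 2)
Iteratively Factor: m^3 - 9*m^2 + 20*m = (m)*(m^2 - 9*m + 20) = m*(m - 5)*(m - 4)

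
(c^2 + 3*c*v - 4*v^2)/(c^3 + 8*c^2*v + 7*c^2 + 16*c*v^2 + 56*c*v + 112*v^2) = (c - v)/(c^2 + 4*c*v + 7*c + 28*v)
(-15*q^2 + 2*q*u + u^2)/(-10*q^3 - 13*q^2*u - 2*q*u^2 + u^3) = (15*q^2 - 2*q*u - u^2)/(10*q^3 + 13*q^2*u + 2*q*u^2 - u^3)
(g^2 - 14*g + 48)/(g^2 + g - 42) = (g - 8)/(g + 7)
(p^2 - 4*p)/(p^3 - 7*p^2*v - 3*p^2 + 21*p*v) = (p - 4)/(p^2 - 7*p*v - 3*p + 21*v)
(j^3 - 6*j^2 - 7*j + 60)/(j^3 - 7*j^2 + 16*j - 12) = (j^3 - 6*j^2 - 7*j + 60)/(j^3 - 7*j^2 + 16*j - 12)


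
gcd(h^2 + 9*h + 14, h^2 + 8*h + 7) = h + 7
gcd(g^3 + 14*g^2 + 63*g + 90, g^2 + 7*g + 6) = g + 6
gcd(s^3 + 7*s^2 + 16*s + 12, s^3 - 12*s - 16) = s^2 + 4*s + 4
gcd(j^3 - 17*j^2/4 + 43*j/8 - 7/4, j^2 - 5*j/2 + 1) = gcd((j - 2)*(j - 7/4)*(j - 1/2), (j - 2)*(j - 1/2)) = j^2 - 5*j/2 + 1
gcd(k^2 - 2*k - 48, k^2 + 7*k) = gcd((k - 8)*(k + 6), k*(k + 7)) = 1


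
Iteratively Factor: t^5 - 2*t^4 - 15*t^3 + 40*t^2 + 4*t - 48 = (t - 3)*(t^4 + t^3 - 12*t^2 + 4*t + 16) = (t - 3)*(t - 2)*(t^3 + 3*t^2 - 6*t - 8) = (t - 3)*(t - 2)*(t + 1)*(t^2 + 2*t - 8) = (t - 3)*(t - 2)^2*(t + 1)*(t + 4)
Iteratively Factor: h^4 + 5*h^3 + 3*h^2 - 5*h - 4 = (h - 1)*(h^3 + 6*h^2 + 9*h + 4) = (h - 1)*(h + 4)*(h^2 + 2*h + 1) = (h - 1)*(h + 1)*(h + 4)*(h + 1)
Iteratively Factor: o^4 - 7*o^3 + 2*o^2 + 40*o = (o - 5)*(o^3 - 2*o^2 - 8*o) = (o - 5)*(o - 4)*(o^2 + 2*o) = (o - 5)*(o - 4)*(o + 2)*(o)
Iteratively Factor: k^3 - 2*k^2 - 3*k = (k + 1)*(k^2 - 3*k) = k*(k + 1)*(k - 3)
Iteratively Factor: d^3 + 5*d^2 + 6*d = (d + 3)*(d^2 + 2*d) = (d + 2)*(d + 3)*(d)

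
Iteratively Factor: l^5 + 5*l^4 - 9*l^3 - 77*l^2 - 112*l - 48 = (l - 4)*(l^4 + 9*l^3 + 27*l^2 + 31*l + 12) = (l - 4)*(l + 1)*(l^3 + 8*l^2 + 19*l + 12) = (l - 4)*(l + 1)*(l + 3)*(l^2 + 5*l + 4) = (l - 4)*(l + 1)*(l + 3)*(l + 4)*(l + 1)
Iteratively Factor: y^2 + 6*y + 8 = (y + 2)*(y + 4)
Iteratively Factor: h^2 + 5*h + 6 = (h + 2)*(h + 3)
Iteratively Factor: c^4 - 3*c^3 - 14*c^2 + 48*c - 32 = (c - 4)*(c^3 + c^2 - 10*c + 8) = (c - 4)*(c + 4)*(c^2 - 3*c + 2) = (c - 4)*(c - 1)*(c + 4)*(c - 2)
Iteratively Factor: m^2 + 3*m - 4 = (m - 1)*(m + 4)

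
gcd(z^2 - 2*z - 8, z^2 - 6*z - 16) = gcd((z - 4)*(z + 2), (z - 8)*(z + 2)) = z + 2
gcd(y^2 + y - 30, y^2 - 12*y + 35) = y - 5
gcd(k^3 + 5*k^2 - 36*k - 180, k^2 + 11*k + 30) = k^2 + 11*k + 30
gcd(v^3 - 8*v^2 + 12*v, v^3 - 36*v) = v^2 - 6*v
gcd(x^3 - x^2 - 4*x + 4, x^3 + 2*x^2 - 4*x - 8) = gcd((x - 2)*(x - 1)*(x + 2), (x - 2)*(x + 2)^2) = x^2 - 4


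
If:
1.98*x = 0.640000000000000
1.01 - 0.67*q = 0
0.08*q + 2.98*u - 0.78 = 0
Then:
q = 1.51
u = 0.22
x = 0.32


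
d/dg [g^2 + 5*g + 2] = 2*g + 5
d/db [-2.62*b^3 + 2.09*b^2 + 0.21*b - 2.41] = -7.86*b^2 + 4.18*b + 0.21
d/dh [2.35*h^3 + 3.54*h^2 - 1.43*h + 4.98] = 7.05*h^2 + 7.08*h - 1.43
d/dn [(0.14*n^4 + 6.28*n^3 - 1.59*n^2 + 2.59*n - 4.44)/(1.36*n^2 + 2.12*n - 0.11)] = (0.3808*n^5 + 9.4312*n^4 + 26.5656*n^3 - 8.9656*n^2 + 12.4266*n + 9.1279)/(1.8496*n^4 + 5.7664*n^3 + 4.1952*n^2 - 0.4664*n + 0.0121)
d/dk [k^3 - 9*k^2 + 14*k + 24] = 3*k^2 - 18*k + 14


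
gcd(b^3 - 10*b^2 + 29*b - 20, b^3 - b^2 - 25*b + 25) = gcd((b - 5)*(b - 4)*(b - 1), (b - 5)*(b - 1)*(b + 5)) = b^2 - 6*b + 5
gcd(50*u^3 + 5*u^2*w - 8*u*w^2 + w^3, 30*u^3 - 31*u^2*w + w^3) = 5*u - w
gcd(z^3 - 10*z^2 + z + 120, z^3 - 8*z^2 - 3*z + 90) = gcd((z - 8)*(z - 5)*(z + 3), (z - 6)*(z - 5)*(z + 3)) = z^2 - 2*z - 15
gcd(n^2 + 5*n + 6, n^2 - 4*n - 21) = n + 3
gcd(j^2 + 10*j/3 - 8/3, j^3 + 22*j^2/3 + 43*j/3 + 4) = j + 4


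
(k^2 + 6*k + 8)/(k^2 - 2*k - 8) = (k + 4)/(k - 4)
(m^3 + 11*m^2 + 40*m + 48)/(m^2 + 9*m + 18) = (m^2 + 8*m + 16)/(m + 6)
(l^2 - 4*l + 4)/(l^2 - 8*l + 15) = (l^2 - 4*l + 4)/(l^2 - 8*l + 15)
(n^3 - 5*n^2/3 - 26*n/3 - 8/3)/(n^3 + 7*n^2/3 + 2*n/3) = (n - 4)/n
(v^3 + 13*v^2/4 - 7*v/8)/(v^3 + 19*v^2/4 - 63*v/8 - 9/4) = v*(8*v^2 + 26*v - 7)/(8*v^3 + 38*v^2 - 63*v - 18)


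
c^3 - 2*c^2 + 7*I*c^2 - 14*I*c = c*(c - 2)*(c + 7*I)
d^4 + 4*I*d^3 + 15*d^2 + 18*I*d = d*(d - 3*I)*(d + I)*(d + 6*I)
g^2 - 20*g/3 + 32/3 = (g - 4)*(g - 8/3)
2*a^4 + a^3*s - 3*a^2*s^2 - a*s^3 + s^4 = (-2*a + s)*(-a + s)*(a + s)^2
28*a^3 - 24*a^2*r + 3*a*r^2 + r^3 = (-2*a + r)^2*(7*a + r)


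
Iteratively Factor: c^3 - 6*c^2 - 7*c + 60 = (c - 5)*(c^2 - c - 12) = (c - 5)*(c - 4)*(c + 3)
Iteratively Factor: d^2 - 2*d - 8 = (d + 2)*(d - 4)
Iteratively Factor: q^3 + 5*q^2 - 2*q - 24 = (q + 4)*(q^2 + q - 6) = (q - 2)*(q + 4)*(q + 3)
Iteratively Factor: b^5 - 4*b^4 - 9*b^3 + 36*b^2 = (b - 3)*(b^4 - b^3 - 12*b^2) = b*(b - 3)*(b^3 - b^2 - 12*b) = b*(b - 3)*(b + 3)*(b^2 - 4*b) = b^2*(b - 3)*(b + 3)*(b - 4)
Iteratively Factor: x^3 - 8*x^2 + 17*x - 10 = (x - 1)*(x^2 - 7*x + 10) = (x - 5)*(x - 1)*(x - 2)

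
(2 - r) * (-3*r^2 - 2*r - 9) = 3*r^3 - 4*r^2 + 5*r - 18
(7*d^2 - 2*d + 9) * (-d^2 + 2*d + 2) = -7*d^4 + 16*d^3 + d^2 + 14*d + 18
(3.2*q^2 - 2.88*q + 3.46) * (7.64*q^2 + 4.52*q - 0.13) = 24.448*q^4 - 7.5392*q^3 + 13.0008*q^2 + 16.0136*q - 0.4498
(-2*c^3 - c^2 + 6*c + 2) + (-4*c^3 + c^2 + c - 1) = -6*c^3 + 7*c + 1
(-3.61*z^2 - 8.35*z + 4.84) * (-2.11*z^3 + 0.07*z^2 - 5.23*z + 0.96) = 7.6171*z^5 + 17.3658*z^4 + 8.0834*z^3 + 40.5437*z^2 - 33.3292*z + 4.6464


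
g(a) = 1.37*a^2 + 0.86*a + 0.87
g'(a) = 2.74*a + 0.86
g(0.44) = 1.51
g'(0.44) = 2.07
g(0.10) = 0.97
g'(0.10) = 1.13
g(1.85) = 7.15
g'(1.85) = 5.93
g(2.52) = 11.74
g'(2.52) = 7.76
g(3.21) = 17.75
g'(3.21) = 9.66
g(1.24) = 4.04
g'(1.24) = 4.26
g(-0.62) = 0.86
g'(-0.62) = -0.84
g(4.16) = 28.16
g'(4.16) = 12.26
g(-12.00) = 187.83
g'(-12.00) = -32.02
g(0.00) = 0.87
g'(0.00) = 0.86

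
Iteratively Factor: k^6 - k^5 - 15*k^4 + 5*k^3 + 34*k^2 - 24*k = (k - 4)*(k^5 + 3*k^4 - 3*k^3 - 7*k^2 + 6*k) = (k - 4)*(k - 1)*(k^4 + 4*k^3 + k^2 - 6*k) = (k - 4)*(k - 1)*(k + 2)*(k^3 + 2*k^2 - 3*k) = (k - 4)*(k - 1)^2*(k + 2)*(k^2 + 3*k) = k*(k - 4)*(k - 1)^2*(k + 2)*(k + 3)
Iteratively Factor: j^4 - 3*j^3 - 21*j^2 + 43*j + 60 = (j + 4)*(j^3 - 7*j^2 + 7*j + 15) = (j - 5)*(j + 4)*(j^2 - 2*j - 3) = (j - 5)*(j - 3)*(j + 4)*(j + 1)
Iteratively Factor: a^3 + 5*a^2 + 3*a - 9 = (a + 3)*(a^2 + 2*a - 3) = (a - 1)*(a + 3)*(a + 3)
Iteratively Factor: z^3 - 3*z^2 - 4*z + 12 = (z - 2)*(z^2 - z - 6) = (z - 3)*(z - 2)*(z + 2)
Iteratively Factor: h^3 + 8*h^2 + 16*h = (h + 4)*(h^2 + 4*h) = (h + 4)^2*(h)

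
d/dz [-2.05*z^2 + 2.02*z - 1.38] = 2.02 - 4.1*z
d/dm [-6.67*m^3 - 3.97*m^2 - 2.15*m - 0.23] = -20.01*m^2 - 7.94*m - 2.15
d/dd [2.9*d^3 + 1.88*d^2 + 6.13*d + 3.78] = 8.7*d^2 + 3.76*d + 6.13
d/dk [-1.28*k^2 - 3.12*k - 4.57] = -2.56*k - 3.12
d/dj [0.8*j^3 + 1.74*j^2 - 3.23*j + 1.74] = 2.4*j^2 + 3.48*j - 3.23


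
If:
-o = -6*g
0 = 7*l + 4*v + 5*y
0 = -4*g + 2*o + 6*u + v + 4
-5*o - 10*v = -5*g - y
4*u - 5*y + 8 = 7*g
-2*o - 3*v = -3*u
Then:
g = -4/11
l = -148/77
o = -24/11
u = -4/11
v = 12/11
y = 20/11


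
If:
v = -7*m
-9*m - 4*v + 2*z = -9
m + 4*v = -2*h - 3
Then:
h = -27*z/19 - 150/19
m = -2*z/19 - 9/19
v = 14*z/19 + 63/19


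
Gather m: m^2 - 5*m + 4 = m^2 - 5*m + 4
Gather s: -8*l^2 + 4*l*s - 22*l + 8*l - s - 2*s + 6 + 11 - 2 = -8*l^2 - 14*l + s*(4*l - 3) + 15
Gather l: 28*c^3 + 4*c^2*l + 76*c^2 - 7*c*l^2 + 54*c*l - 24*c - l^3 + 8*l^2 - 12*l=28*c^3 + 76*c^2 - 24*c - l^3 + l^2*(8 - 7*c) + l*(4*c^2 + 54*c - 12)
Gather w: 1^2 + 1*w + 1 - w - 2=0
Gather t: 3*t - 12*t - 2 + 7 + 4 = 9 - 9*t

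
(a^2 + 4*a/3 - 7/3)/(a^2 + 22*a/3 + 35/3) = (a - 1)/(a + 5)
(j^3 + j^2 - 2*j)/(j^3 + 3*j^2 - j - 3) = j*(j + 2)/(j^2 + 4*j + 3)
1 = 1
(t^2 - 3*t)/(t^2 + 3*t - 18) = t/(t + 6)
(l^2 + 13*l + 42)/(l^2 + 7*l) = (l + 6)/l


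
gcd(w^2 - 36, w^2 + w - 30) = w + 6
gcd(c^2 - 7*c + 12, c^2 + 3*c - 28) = c - 4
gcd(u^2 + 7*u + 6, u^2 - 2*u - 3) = u + 1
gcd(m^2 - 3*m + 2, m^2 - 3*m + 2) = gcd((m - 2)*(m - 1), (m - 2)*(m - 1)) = m^2 - 3*m + 2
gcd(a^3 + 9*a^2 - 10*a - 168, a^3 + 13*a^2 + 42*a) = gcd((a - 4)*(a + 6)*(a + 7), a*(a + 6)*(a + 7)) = a^2 + 13*a + 42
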